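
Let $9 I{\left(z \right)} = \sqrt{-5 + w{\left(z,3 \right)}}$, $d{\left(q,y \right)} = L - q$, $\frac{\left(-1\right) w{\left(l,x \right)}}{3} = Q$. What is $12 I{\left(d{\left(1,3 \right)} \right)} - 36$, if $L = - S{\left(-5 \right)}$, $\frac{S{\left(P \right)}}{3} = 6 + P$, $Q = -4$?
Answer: $-36 + \frac{4 \sqrt{7}}{3} \approx -32.472$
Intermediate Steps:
$S{\left(P \right)} = 18 + 3 P$ ($S{\left(P \right)} = 3 \left(6 + P\right) = 18 + 3 P$)
$w{\left(l,x \right)} = 12$ ($w{\left(l,x \right)} = \left(-3\right) \left(-4\right) = 12$)
$L = -3$ ($L = - (18 + 3 \left(-5\right)) = - (18 - 15) = \left(-1\right) 3 = -3$)
$d{\left(q,y \right)} = -3 - q$
$I{\left(z \right)} = \frac{\sqrt{7}}{9}$ ($I{\left(z \right)} = \frac{\sqrt{-5 + 12}}{9} = \frac{\sqrt{7}}{9}$)
$12 I{\left(d{\left(1,3 \right)} \right)} - 36 = 12 \frac{\sqrt{7}}{9} - 36 = \frac{4 \sqrt{7}}{3} - 36 = -36 + \frac{4 \sqrt{7}}{3}$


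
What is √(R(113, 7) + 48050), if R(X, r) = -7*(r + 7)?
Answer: 36*√37 ≈ 218.98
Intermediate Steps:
R(X, r) = -49 - 7*r (R(X, r) = -7*(7 + r) = -49 - 7*r)
√(R(113, 7) + 48050) = √((-49 - 7*7) + 48050) = √((-49 - 49) + 48050) = √(-98 + 48050) = √47952 = 36*√37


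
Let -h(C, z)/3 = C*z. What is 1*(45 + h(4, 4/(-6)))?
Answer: 53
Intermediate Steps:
h(C, z) = -3*C*z
1*(45 + h(4, 4/(-6))) = 1*(45 - 3*4*4/(-6)) = 1*(45 - 3*4*4*(-1/6)) = 1*(45 - 3*4*(-2/3)) = 1*(45 + 8) = 1*53 = 53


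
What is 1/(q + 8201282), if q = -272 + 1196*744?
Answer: 1/9090834 ≈ 1.1000e-7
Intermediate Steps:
q = 889552 (q = -272 + 889824 = 889552)
1/(q + 8201282) = 1/(889552 + 8201282) = 1/9090834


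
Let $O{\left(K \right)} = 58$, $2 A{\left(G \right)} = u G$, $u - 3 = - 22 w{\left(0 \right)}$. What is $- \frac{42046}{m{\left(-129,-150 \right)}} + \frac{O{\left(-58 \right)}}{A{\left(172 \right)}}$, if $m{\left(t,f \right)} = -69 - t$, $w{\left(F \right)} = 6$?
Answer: $- \frac{38871817}{55470} \approx -700.77$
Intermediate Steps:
$u = -129$ ($u = 3 - 132 = -129$)
$A{\left(G \right)} = - \frac{129 G}{2}$ ($A{\left(G \right)} = \frac{\left(-129\right) G}{2} = - \frac{129 G}{2}$)
$- \frac{42046}{m{\left(-129,-150 \right)}} + \frac{O{\left(-58 \right)}}{A{\left(172 \right)}} = - \frac{42046}{-69 - -129} + \frac{58}{\left(- \frac{129}{2}\right) 172} = - \frac{42046}{-69 + 129} + \frac{58}{-11094} = - \frac{42046}{60} + 58 \left(- \frac{1}{11094}\right) = \left(-42046\right) \frac{1}{60} - \frac{29}{5547} = - \frac{21023}{30} - \frac{29}{5547} = - \frac{38871817}{55470}$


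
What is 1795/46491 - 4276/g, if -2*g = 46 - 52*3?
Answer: -198696791/2557005 ≈ -77.707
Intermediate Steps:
g = 55 (g = -(46 - 52*3)/2 = -(46 - 156)/2 = -1/2*(-110) = 55)
1795/46491 - 4276/g = 1795/46491 - 4276/55 = -198696791/2557005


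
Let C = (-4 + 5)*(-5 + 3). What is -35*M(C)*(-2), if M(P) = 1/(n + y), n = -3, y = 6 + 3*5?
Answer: 35/9 ≈ 3.8889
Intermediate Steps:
y = 21 (y = 6 + 15 = 21)
C = -2 (C = 1*(-2) = -2)
M(P) = 1/18 (M(P) = 1/(-3 + 21) = 1/18)
-35*M(C)*(-2) = -35*1/18*(-2) = -35/18*(-2) = 35/9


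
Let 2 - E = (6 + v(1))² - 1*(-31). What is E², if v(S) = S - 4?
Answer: 1444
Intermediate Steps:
v(S) = -4 + S
E = -38 (E = 2 - ((6 + (-4 + 1))² - 1*(-31)) = 2 - ((6 - 3)² + 31) = 2 - (3² + 31) = 2 - (9 + 31) = 2 - 1*40 = 2 - 40 = -38)
E² = (-38)² = 1444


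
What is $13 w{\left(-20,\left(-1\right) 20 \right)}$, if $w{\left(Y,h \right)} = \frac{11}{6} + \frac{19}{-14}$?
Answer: $\frac{130}{21} \approx 6.1905$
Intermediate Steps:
$w{\left(Y,h \right)} = \frac{10}{21}$ ($w{\left(Y,h \right)} = 11 \cdot \frac{1}{6} + 19 \left(- \frac{1}{14}\right) = \frac{11}{6} - \frac{19}{14} = \frac{10}{21}$)
$13 w{\left(-20,\left(-1\right) 20 \right)} = 13 \cdot \frac{10}{21} = \frac{130}{21}$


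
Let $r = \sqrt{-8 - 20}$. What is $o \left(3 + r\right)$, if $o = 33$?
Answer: $99 + 66 i \sqrt{7} \approx 99.0 + 174.62 i$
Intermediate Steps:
$r = 2 i \sqrt{7}$ ($r = \sqrt{-28} = 2 i \sqrt{7} \approx 5.2915 i$)
$o \left(3 + r\right) = 33 \left(3 + 2 i \sqrt{7}\right) = 99 + 66 i \sqrt{7}$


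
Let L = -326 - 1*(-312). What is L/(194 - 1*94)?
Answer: -7/50 ≈ -0.14000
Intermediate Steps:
L = -14 (L = -326 + 312 = -14)
L/(194 - 1*94) = -14/(194 - 1*94) = -14/(194 - 94) = -14/100 = -14*1/100 = -7/50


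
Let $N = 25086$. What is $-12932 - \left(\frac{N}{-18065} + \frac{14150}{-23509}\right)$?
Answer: $- \frac{5491246812696}{424690085} \approx -12930.0$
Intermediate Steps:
$-12932 - \left(\frac{N}{-18065} + \frac{14150}{-23509}\right) = -12932 - \left(\frac{25086}{-18065} + \frac{14150}{-23509}\right) = -12932 - \left(25086 \left(- \frac{1}{18065}\right) + 14150 \left(- \frac{1}{23509}\right)\right) = -12932 - \left(- \frac{25086}{18065} - \frac{14150}{23509}\right) = -12932 - - \frac{845366524}{424690085} = -12932 + \frac{845366524}{424690085} = - \frac{5491246812696}{424690085}$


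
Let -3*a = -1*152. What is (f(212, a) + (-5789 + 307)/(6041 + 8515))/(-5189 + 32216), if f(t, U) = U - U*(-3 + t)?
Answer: -8522573/21855834 ≈ -0.38995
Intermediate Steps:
a = 152/3 (a = -(-1)*152/3 = -⅓*(-152) = 152/3 ≈ 50.667)
f(t, U) = U - U*(-3 + t)
(f(212, a) + (-5789 + 307)/(6041 + 8515))/(-5189 + 32216) = (152*(4 - 1*212)/3 + (-5789 + 307)/(6041 + 8515))/(-5189 + 32216) = (152*(4 - 212)/3 - 5482/14556)/27027 = ((152/3)*(-208) - 5482*1/14556)*(1/27027) = (-31616/3 - 2741/7278)*(1/27027) = -25567719/2426*1/27027 = -8522573/21855834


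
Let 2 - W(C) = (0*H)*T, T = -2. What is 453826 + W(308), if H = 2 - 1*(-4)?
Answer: 453828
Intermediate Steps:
H = 6 (H = 2 + 4 = 6)
W(C) = 2 (W(C) = 2 - 0*6*(-2) = 2 - 0*(-2) = 2 - 1*0 = 2 + 0 = 2)
453826 + W(308) = 453826 + 2 = 453828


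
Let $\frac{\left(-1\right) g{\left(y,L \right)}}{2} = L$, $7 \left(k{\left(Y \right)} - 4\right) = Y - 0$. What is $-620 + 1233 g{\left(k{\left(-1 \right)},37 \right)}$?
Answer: $-91862$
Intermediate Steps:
$k{\left(Y \right)} = 4 + \frac{Y}{7}$ ($k{\left(Y \right)} = 4 + \frac{Y - 0}{7} = 4 + \frac{Y + 0}{7} = 4 + \frac{Y}{7}$)
$g{\left(y,L \right)} = - 2 L$
$-620 + 1233 g{\left(k{\left(-1 \right)},37 \right)} = -620 + 1233 \left(\left(-2\right) 37\right) = -620 + 1233 \left(-74\right) = -620 - 91242 = -91862$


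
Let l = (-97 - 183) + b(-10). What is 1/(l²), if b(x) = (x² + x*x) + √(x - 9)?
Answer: (80 - I*√19)⁻² ≈ 0.00015487 + 1.6926e-5*I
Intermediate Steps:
b(x) = √(-9 + x) + 2*x² (b(x) = (x² + x²) + √(-9 + x) = 2*x² + √(-9 + x) = √(-9 + x) + 2*x²)
l = -80 + I*√19 (l = (-97 - 183) + (√(-9 - 10) + 2*(-10)²) = -280 + (√(-19) + 2*100) = -280 + (I*√19 + 200) = -280 + (200 + I*√19) = -80 + I*√19 ≈ -80.0 + 4.3589*I)
1/(l²) = 1/((-80 + I*√19)²) = (-80 + I*√19)⁻²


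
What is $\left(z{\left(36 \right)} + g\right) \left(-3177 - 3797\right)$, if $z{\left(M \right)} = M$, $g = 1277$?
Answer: $-9156862$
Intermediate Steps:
$\left(z{\left(36 \right)} + g\right) \left(-3177 - 3797\right) = \left(36 + 1277\right) \left(-3177 - 3797\right) = 1313 \left(-6974\right) = -9156862$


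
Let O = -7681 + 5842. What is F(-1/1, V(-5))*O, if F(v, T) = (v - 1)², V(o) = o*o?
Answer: -7356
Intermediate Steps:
V(o) = o²
F(v, T) = (-1 + v)²
O = -1839
F(-1/1, V(-5))*O = (-1 - 1/1)²*(-1839) = (-1 - 1*1)²*(-1839) = (-1 - 1)²*(-1839) = (-2)²*(-1839) = 4*(-1839) = -7356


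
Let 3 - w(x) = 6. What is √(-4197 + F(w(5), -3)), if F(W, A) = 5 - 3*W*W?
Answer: I*√4219 ≈ 64.954*I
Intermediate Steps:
w(x) = -3 (w(x) = 3 - 1*6 = 3 - 6 = -3)
F(W, A) = 5 - 3*W²
√(-4197 + F(w(5), -3)) = √(-4197 + (5 - 3*(-3)²)) = √(-4197 + (5 - 3*9)) = √(-4197 + (5 - 27)) = √(-4197 - 22) = √(-4219) = I*√4219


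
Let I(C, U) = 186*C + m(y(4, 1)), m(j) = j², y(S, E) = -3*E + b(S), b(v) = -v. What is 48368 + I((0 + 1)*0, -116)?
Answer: 48417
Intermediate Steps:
y(S, E) = -S - 3*E (y(S, E) = -3*E - S = -S - 3*E)
I(C, U) = 49 + 186*C (I(C, U) = 186*C + (-1*4 - 3*1)² = 186*C + (-4 - 3)² = 186*C + (-7)² = 186*C + 49 = 49 + 186*C)
48368 + I((0 + 1)*0, -116) = 48368 + (49 + 186*((0 + 1)*0)) = 48368 + (49 + 186*(1*0)) = 48368 + (49 + 186*0) = 48368 + (49 + 0) = 48368 + 49 = 48417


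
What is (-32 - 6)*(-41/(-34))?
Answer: -779/17 ≈ -45.824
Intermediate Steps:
(-32 - 6)*(-41/(-34)) = -(-1558)*(-1)/34 = -38*41/34 = -779/17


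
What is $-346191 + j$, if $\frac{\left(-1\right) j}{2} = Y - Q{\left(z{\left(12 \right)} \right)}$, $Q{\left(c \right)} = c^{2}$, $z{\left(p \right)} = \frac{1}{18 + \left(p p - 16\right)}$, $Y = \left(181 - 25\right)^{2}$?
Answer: $- \frac{4208449853}{10658} \approx -3.9486 \cdot 10^{5}$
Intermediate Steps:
$Y = 24336$ ($Y = 156^{2} = 24336$)
$z{\left(p \right)} = \frac{1}{2 + p^{2}}$ ($z{\left(p \right)} = \frac{1}{18 + \left(p^{2} - 16\right)} = \frac{1}{18 + \left(-16 + p^{2}\right)} = \frac{1}{2 + p^{2}}$)
$j = - \frac{518746175}{10658}$ ($j = - 2 \left(24336 - \left(\frac{1}{2 + 12^{2}}\right)^{2}\right) = - 2 \left(24336 - \left(\frac{1}{2 + 144}\right)^{2}\right) = - 2 \left(24336 - \left(\frac{1}{146}\right)^{2}\right) = - 2 \left(24336 - \frac{1}{21316}\right) = \left(-2\right) \frac{518746175}{21316} = - \frac{518746175}{10658} \approx -48672.0$)
$-346191 + j = -346191 - \frac{518746175}{10658} = - \frac{4208449853}{10658}$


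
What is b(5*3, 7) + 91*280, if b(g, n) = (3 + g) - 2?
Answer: 25496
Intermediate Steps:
b(g, n) = 1 + g
b(5*3, 7) + 91*280 = (1 + 5*3) + 91*280 = (1 + 15) + 25480 = 16 + 25480 = 25496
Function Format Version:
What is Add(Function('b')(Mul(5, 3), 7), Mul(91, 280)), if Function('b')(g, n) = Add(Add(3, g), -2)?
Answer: 25496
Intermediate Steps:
Function('b')(g, n) = Add(1, g)
Add(Function('b')(Mul(5, 3), 7), Mul(91, 280)) = Add(Add(1, Mul(5, 3)), Mul(91, 280)) = Add(Add(1, 15), 25480) = Add(16, 25480) = 25496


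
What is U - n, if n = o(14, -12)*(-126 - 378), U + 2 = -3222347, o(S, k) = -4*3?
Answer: -3228397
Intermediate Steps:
o(S, k) = -12
U = -3222349 (U = -2 - 3222347 = -3222349)
n = 6048 (n = -12*(-126 - 378) = -12*(-504) = 6048)
U - n = -3222349 - 1*6048 = -3222349 - 6048 = -3228397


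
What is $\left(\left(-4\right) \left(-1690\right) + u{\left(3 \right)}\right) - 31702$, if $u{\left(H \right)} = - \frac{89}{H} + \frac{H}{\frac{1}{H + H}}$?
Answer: $- \frac{74861}{3} \approx -24954.0$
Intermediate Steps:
$u{\left(H \right)} = - \frac{89}{H} + 2 H^{2}$ ($u{\left(H \right)} = - \frac{89}{H} + \frac{H}{\frac{1}{2 H}} = - \frac{89}{H} + \frac{H}{\frac{1}{2} \frac{1}{H}} = - \frac{89}{H} + H 2 H = - \frac{89}{H} + 2 H^{2}$)
$\left(\left(-4\right) \left(-1690\right) + u{\left(3 \right)}\right) - 31702 = \left(\left(-4\right) \left(-1690\right) + \frac{-89 + 2 \cdot 3^{3}}{3}\right) - 31702 = \left(6760 + \frac{-89 + 2 \cdot 27}{3}\right) - 31702 = \left(6760 + \frac{-89 + 54}{3}\right) - 31702 = \left(6760 + \frac{1}{3} \left(-35\right)\right) - 31702 = \left(6760 - \frac{35}{3}\right) - 31702 = \frac{20245}{3} - 31702 = - \frac{74861}{3}$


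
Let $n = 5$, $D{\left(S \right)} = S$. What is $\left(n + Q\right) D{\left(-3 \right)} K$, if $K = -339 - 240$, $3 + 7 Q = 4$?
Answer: $\frac{62532}{7} \approx 8933.1$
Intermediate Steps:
$Q = \frac{1}{7}$ ($Q = - \frac{3}{7} + \frac{1}{7} \cdot 4 = - \frac{3}{7} + \frac{4}{7} = \frac{1}{7} \approx 0.14286$)
$K = -579$
$\left(n + Q\right) D{\left(-3 \right)} K = \left(5 + \frac{1}{7}\right) \left(-3\right) \left(-579\right) = \frac{36}{7} \left(-3\right) \left(-579\right) = \left(- \frac{108}{7}\right) \left(-579\right) = \frac{62532}{7}$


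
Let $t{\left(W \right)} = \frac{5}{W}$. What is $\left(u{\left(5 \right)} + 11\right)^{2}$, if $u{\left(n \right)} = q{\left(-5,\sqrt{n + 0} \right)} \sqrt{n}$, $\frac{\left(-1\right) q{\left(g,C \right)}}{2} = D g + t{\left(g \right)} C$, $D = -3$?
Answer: $4941 - 1260 \sqrt{5} \approx 2123.6$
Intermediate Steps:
$q{\left(g,C \right)} = 6 g - \frac{10 C}{g}$ ($q{\left(g,C \right)} = - 2 \left(- 3 g + \frac{5}{g} C\right) = - 2 \left(- 3 g + \frac{5 C}{g}\right) = 6 g - \frac{10 C}{g}$)
$u{\left(n \right)} = \sqrt{n} \left(-30 + 2 \sqrt{n}\right)$ ($u{\left(n \right)} = \left(6 \left(-5\right) - \frac{10 \sqrt{n + 0}}{-5}\right) \sqrt{n} = \left(-30 - 10 \sqrt{n} \left(- \frac{1}{5}\right)\right) \sqrt{n} = \left(-30 + 2 \sqrt{n}\right) \sqrt{n} = \sqrt{n} \left(-30 + 2 \sqrt{n}\right)$)
$\left(u{\left(5 \right)} + 11\right)^{2} = \left(\left(- 30 \sqrt{5} + 2 \cdot 5\right) + 11\right)^{2} = \left(\left(- 30 \sqrt{5} + 10\right) + 11\right)^{2} = \left(\left(10 - 30 \sqrt{5}\right) + 11\right)^{2} = \left(21 - 30 \sqrt{5}\right)^{2}$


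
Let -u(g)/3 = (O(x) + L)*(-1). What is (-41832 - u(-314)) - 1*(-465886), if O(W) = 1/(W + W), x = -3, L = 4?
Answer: 848085/2 ≈ 4.2404e+5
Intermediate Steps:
O(W) = 1/(2*W)
u(g) = 23/2 (u(g) = -3*((½)/(-3) + 4)*(-1) = -3*((½)*(-⅓) + 4)*(-1) = -3*(-⅙ + 4)*(-1) = -23*(-1)/2 = -3*(-23/6) = 23/2)
(-41832 - u(-314)) - 1*(-465886) = (-41832 - 1*23/2) - 1*(-465886) = (-41832 - 23/2) + 465886 = -83687/2 + 465886 = 848085/2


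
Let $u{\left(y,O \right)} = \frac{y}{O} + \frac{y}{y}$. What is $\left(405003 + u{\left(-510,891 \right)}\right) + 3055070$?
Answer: $\frac{1027641808}{297} \approx 3.4601 \cdot 10^{6}$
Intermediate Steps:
$u{\left(y,O \right)} = 1 + \frac{y}{O}$ ($u{\left(y,O \right)} = \frac{y}{O} + 1 = 1 + \frac{y}{O}$)
$\left(405003 + u{\left(-510,891 \right)}\right) + 3055070 = \left(405003 + \frac{891 - 510}{891}\right) + 3055070 = \left(405003 + \frac{1}{891} \cdot 381\right) + 3055070 = \left(405003 + \frac{127}{297}\right) + 3055070 = \frac{120286018}{297} + 3055070 = \frac{1027641808}{297}$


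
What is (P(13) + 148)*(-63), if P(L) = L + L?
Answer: -10962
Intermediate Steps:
P(L) = 2*L
(P(13) + 148)*(-63) = (2*13 + 148)*(-63) = (26 + 148)*(-63) = 174*(-63) = -10962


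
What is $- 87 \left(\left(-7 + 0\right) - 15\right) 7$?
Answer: $13398$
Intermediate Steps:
$- 87 \left(\left(-7 + 0\right) - 15\right) 7 = - 87 \left(-7 - 15\right) 7 = \left(-87\right) \left(-22\right) 7 = 1914 \cdot 7 = 13398$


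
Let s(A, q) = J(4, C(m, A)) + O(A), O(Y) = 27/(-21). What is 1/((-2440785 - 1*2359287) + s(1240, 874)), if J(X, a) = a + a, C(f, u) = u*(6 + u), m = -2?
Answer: -7/11969953 ≈ -5.8480e-7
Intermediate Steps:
J(X, a) = 2*a
O(Y) = -9/7 (O(Y) = 27*(-1/21) = -9/7)
s(A, q) = -9/7 + 2*A*(6 + A) (s(A, q) = 2*(A*(6 + A)) - 9/7 = 2*A*(6 + A) - 9/7 = -9/7 + 2*A*(6 + A))
1/((-2440785 - 1*2359287) + s(1240, 874)) = 1/((-2440785 - 1*2359287) + (-9/7 + 2*1240*(6 + 1240))) = 1/((-2440785 - 2359287) + (-9/7 + 2*1240*1246)) = 1/(-4800072 + (-9/7 + 3090080)) = 1/(-4800072 + 21630551/7) = 1/(-11969953/7) = -7/11969953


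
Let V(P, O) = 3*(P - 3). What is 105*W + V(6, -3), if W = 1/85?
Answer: 174/17 ≈ 10.235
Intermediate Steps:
V(P, O) = -9 + 3*P (V(P, O) = 3*(-3 + P) = -9 + 3*P)
W = 1/85 ≈ 0.011765
105*W + V(6, -3) = 105*(1/85) + (-9 + 3*6) = 21/17 + (-9 + 18) = 21/17 + 9 = 174/17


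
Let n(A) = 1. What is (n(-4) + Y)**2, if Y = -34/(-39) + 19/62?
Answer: 27741289/5846724 ≈ 4.7448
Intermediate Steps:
Y = 2849/2418 (Y = -34*(-1/39) + 19*(1/62) = 34/39 + 19/62 = 2849/2418 ≈ 1.1782)
(n(-4) + Y)**2 = (1 + 2849/2418)**2 = (5267/2418)**2 = 27741289/5846724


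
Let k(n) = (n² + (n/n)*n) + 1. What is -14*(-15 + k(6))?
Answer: -392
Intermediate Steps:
k(n) = 1 + n + n² (k(n) = (n² + 1*n) + 1 = (n² + n) + 1 = (n + n²) + 1 = 1 + n + n²)
-14*(-15 + k(6)) = -14*(-15 + (1 + 6 + 6²)) = -14*(-15 + (1 + 6 + 36)) = -14*(-15 + 43) = -14*28 = -392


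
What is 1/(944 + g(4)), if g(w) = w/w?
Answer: 1/945 ≈ 0.0010582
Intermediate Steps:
g(w) = 1
1/(944 + g(4)) = 1/(944 + 1) = 1/945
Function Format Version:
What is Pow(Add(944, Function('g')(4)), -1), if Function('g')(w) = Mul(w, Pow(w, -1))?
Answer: Rational(1, 945) ≈ 0.0010582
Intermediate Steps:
Function('g')(w) = 1
Pow(Add(944, Function('g')(4)), -1) = Pow(Add(944, 1), -1) = Pow(945, -1) = Rational(1, 945)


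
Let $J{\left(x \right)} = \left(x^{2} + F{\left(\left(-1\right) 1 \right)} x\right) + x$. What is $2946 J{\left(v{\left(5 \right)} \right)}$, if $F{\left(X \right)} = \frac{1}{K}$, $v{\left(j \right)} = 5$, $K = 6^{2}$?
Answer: $\frac{532735}{6} \approx 88789.0$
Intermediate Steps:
$K = 36$
$F{\left(X \right)} = \frac{1}{36}$
$J{\left(x \right)} = x^{2} + \frac{37 x}{36}$ ($J{\left(x \right)} = \left(x^{2} + \frac{x}{36}\right) + x = x^{2} + \frac{37 x}{36}$)
$2946 J{\left(v{\left(5 \right)} \right)} = 2946 \cdot \frac{1}{36} \cdot 5 \left(37 + 36 \cdot 5\right) = 2946 \cdot \frac{1}{36} \cdot 5 \left(37 + 180\right) = 2946 \cdot \frac{1}{36} \cdot 5 \cdot 217 = 2946 \cdot \frac{1085}{36} = \frac{532735}{6}$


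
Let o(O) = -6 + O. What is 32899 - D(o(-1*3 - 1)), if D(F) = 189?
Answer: 32710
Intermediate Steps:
32899 - D(o(-1*3 - 1)) = 32899 - 1*189 = 32899 - 189 = 32710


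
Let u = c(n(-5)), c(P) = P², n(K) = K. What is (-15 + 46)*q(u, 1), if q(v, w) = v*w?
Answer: 775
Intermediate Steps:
u = 25 (u = (-5)² = 25)
(-15 + 46)*q(u, 1) = (-15 + 46)*(25*1) = 31*25 = 775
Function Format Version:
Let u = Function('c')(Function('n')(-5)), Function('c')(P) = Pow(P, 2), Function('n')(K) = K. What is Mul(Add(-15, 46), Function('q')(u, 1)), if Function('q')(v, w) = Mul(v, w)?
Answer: 775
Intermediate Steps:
u = 25 (u = Pow(-5, 2) = 25)
Mul(Add(-15, 46), Function('q')(u, 1)) = Mul(Add(-15, 46), Mul(25, 1)) = Mul(31, 25) = 775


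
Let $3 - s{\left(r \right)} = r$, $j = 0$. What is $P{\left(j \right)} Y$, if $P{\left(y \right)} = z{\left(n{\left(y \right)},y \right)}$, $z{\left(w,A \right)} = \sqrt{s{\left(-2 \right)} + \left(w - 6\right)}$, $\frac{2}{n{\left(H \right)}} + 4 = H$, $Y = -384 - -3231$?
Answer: $\frac{2847 i \sqrt{6}}{2} \approx 3486.8 i$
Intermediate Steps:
$Y = 2847$ ($Y = -384 + 3231 = 2847$)
$n{\left(H \right)} = \frac{2}{-4 + H}$
$s{\left(r \right)} = 3 - r$
$z{\left(w,A \right)} = \sqrt{-1 + w}$ ($z{\left(w,A \right)} = \sqrt{\left(3 - -2\right) + \left(w - 6\right)} = \sqrt{\left(3 + 2\right) + \left(w - 6\right)} = \sqrt{5 + \left(-6 + w\right)} = \sqrt{-1 + w}$)
$P{\left(y \right)} = \sqrt{-1 + \frac{2}{-4 + y}}$
$P{\left(j \right)} Y = \sqrt{\frac{6 - 0}{-4 + 0}} \cdot 2847 = \sqrt{\frac{6 + 0}{-4}} \cdot 2847 = \sqrt{\left(- \frac{1}{4}\right) 6} \cdot 2847 = \sqrt{- \frac{3}{2}} \cdot 2847 = \frac{i \sqrt{6}}{2} \cdot 2847 = \frac{2847 i \sqrt{6}}{2}$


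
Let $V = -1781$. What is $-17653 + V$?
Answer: $-19434$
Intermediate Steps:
$-17653 + V = -17653 - 1781 = -19434$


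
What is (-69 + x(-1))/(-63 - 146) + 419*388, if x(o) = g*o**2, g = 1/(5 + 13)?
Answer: 611597105/3762 ≈ 1.6257e+5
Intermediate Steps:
g = 1/18 ≈ 0.055556
x(o) = o**2/18
(-69 + x(-1))/(-63 - 146) + 419*388 = (-69 + (1/18)*(-1)**2)/(-63 - 146) + 419*388 = (-69 + (1/18)*1)/(-209) + 162572 = (-69 + 1/18)*(-1/209) + 162572 = -1241/18*(-1/209) + 162572 = 1241/3762 + 162572 = 611597105/3762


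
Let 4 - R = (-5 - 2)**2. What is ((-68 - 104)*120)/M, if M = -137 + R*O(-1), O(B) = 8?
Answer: 20640/497 ≈ 41.529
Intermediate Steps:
R = -45 (R = 4 - (-5 - 2)**2 = 4 - 1*(-7)**2 = 4 - 1*49 = 4 - 49 = -45)
M = -497 (M = -137 - 45*8 = -137 - 360 = -497)
((-68 - 104)*120)/M = ((-68 - 104)*120)/(-497) = -172*120*(-1/497) = -20640*(-1/497) = 20640/497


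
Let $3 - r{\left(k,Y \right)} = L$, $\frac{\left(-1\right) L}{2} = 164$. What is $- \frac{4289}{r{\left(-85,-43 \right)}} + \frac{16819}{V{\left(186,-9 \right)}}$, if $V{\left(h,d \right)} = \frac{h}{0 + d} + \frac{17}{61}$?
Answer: $- \frac{1034779546}{1234961} \approx -837.9$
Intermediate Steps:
$V{\left(h,d \right)} = \frac{17}{61} + \frac{h}{d}$ ($V{\left(h,d \right)} = \frac{h}{d} + 17 \cdot \frac{1}{61} = \frac{h}{d} + \frac{17}{61} = \frac{17}{61} + \frac{h}{d}$)
$L = -328$ ($L = \left(-2\right) 164 = -328$)
$r{\left(k,Y \right)} = 331$ ($r{\left(k,Y \right)} = 3 - -328 = 3 + 328 = 331$)
$- \frac{4289}{r{\left(-85,-43 \right)}} + \frac{16819}{V{\left(186,-9 \right)}} = - \frac{4289}{331} + \frac{16819}{\frac{17}{61} + \frac{186}{-9}} = \left(-4289\right) \frac{1}{331} + \frac{16819}{\frac{17}{61} + 186 \left(- \frac{1}{9}\right)} = - \frac{4289}{331} + \frac{16819}{\frac{17}{61} - \frac{62}{3}} = - \frac{4289}{331} + \frac{16819}{- \frac{3731}{183}} = - \frac{4289}{331} + 16819 \left(- \frac{183}{3731}\right) = - \frac{4289}{331} - \frac{3077877}{3731} = - \frac{1034779546}{1234961}$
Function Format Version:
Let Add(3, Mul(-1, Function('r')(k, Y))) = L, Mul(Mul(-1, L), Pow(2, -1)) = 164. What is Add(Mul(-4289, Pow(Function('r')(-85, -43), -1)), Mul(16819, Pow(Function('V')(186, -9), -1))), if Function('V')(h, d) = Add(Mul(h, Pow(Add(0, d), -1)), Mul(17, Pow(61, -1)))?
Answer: Rational(-1034779546, 1234961) ≈ -837.90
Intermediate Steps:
Function('V')(h, d) = Add(Rational(17, 61), Mul(h, Pow(d, -1))) (Function('V')(h, d) = Add(Mul(h, Pow(d, -1)), Mul(17, Rational(1, 61))) = Add(Mul(h, Pow(d, -1)), Rational(17, 61)) = Add(Rational(17, 61), Mul(h, Pow(d, -1))))
L = -328 (L = Mul(-2, 164) = -328)
Function('r')(k, Y) = 331 (Function('r')(k, Y) = Add(3, Mul(-1, -328)) = Add(3, 328) = 331)
Add(Mul(-4289, Pow(Function('r')(-85, -43), -1)), Mul(16819, Pow(Function('V')(186, -9), -1))) = Add(Mul(-4289, Pow(331, -1)), Mul(16819, Pow(Add(Rational(17, 61), Mul(186, Pow(-9, -1))), -1))) = Add(Mul(-4289, Rational(1, 331)), Mul(16819, Pow(Add(Rational(17, 61), Mul(186, Rational(-1, 9))), -1))) = Add(Rational(-4289, 331), Mul(16819, Pow(Add(Rational(17, 61), Rational(-62, 3)), -1))) = Add(Rational(-4289, 331), Mul(16819, Pow(Rational(-3731, 183), -1))) = Add(Rational(-4289, 331), Mul(16819, Rational(-183, 3731))) = Add(Rational(-4289, 331), Rational(-3077877, 3731)) = Rational(-1034779546, 1234961)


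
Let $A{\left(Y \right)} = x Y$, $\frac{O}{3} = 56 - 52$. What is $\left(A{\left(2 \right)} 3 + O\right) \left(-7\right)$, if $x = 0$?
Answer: $-84$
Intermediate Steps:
$O = 12$ ($O = 3 \left(56 - 52\right) = 3 \cdot 4 = 12$)
$A{\left(Y \right)} = 0$ ($A{\left(Y \right)} = 0 Y = 0$)
$\left(A{\left(2 \right)} 3 + O\right) \left(-7\right) = \left(0 \cdot 3 + 12\right) \left(-7\right) = \left(0 + 12\right) \left(-7\right) = 12 \left(-7\right) = -84$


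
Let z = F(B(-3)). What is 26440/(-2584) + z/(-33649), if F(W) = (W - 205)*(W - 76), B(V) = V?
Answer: -6132499/572033 ≈ -10.721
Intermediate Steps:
F(W) = (-205 + W)*(-76 + W)
z = 16432 (z = 15580 + (-3)² - 281*(-3) = 15580 + 9 + 843 = 16432)
26440/(-2584) + z/(-33649) = 26440/(-2584) + 16432/(-33649) = 26440*(-1/2584) + 16432*(-1/33649) = -3305/323 - 16432/33649 = -6132499/572033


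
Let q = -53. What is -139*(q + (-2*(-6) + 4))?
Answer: 5143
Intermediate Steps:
-139*(q + (-2*(-6) + 4)) = -139*(-53 + (-2*(-6) + 4)) = -139*(-53 + (12 + 4)) = -139*(-53 + 16) = -139*(-37) = 5143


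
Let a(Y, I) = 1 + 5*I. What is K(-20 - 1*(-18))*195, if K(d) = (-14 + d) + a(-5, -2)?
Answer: -4875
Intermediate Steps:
K(d) = -23 + d (K(d) = (-14 + d) + (1 + 5*(-2)) = (-14 + d) + (1 - 10) = (-14 + d) - 9 = -23 + d)
K(-20 - 1*(-18))*195 = (-23 + (-20 - 1*(-18)))*195 = (-23 + (-20 + 18))*195 = (-23 - 2)*195 = -25*195 = -4875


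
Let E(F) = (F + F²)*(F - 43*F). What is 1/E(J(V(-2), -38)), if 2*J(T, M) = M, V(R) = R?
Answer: 1/272916 ≈ 3.6641e-6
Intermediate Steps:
J(T, M) = M/2
E(F) = -42*F*(F + F²) (E(F) = (F + F²)*(-42*F) = -42*F*(F + F²))
1/E(J(V(-2), -38)) = 1/(42*((½)*(-38))²*(-1 - (-38)/2)) = 1/(42*(-19)²*(-1 - 1*(-19))) = 1/(42*361*(-1 + 19)) = 1/(42*361*18) = 1/272916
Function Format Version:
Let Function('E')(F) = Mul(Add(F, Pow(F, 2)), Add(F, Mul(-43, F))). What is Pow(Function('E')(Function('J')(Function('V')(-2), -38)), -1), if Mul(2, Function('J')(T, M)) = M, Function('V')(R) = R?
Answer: Rational(1, 272916) ≈ 3.6641e-6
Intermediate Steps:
Function('J')(T, M) = Mul(Rational(1, 2), M)
Function('E')(F) = Mul(-42, F, Add(F, Pow(F, 2))) (Function('E')(F) = Mul(Add(F, Pow(F, 2)), Mul(-42, F)) = Mul(-42, F, Add(F, Pow(F, 2))))
Pow(Function('E')(Function('J')(Function('V')(-2), -38)), -1) = Pow(Mul(42, Pow(Mul(Rational(1, 2), -38), 2), Add(-1, Mul(-1, Mul(Rational(1, 2), -38)))), -1) = Pow(Mul(42, Pow(-19, 2), Add(-1, Mul(-1, -19))), -1) = Pow(Mul(42, 361, Add(-1, 19)), -1) = Pow(Mul(42, 361, 18), -1) = Pow(272916, -1) = Rational(1, 272916)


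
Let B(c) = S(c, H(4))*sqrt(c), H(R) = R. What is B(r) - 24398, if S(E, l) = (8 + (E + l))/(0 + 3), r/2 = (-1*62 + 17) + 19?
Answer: -24398 - 80*I*sqrt(13)/3 ≈ -24398.0 - 96.148*I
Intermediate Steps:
r = -52 (r = 2*((-1*62 + 17) + 19) = 2*((-62 + 17) + 19) = 2*(-45 + 19) = 2*(-26) = -52)
S(E, l) = 8/3 + E/3 + l/3 (S(E, l) = (8 + E + l)/3 = (8 + E + l)*(1/3) = 8/3 + E/3 + l/3)
B(c) = sqrt(c)*(4 + c/3) (B(c) = (8/3 + c/3 + (1/3)*4)*sqrt(c) = (8/3 + c/3 + 4/3)*sqrt(c) = (4 + c/3)*sqrt(c) = sqrt(c)*(4 + c/3))
B(r) - 24398 = sqrt(-52)*(12 - 52)/3 - 24398 = (1/3)*(2*I*sqrt(13))*(-40) - 24398 = -80*I*sqrt(13)/3 - 24398 = -24398 - 80*I*sqrt(13)/3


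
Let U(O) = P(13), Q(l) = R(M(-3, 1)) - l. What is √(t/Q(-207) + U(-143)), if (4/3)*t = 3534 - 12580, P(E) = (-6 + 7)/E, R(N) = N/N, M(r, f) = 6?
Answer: I*√351962/104 ≈ 5.7045*I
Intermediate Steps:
R(N) = 1
Q(l) = 1 - l
P(E) = 1/E
t = -13569/2 (t = 3*(3534 - 12580)/4 = (¾)*(-9046) = -13569/2 ≈ -6784.5)
U(O) = 1/13
√(t/Q(-207) + U(-143)) = √(-13569/(2*(1 - 1*(-207))) + 1/13) = √(-13569/(2*(1 + 207)) + 1/13) = √(-13569/2/208 + 1/13) = √(-13569/2*1/208 + 1/13) = √(-13569/416 + 1/13) = √(-13537/416) = I*√351962/104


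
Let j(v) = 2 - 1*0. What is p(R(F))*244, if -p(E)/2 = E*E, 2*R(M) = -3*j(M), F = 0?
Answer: -4392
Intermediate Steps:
j(v) = 2 (j(v) = 2 + 0 = 2)
R(M) = -3 (R(M) = (-3*2)/2 = (½)*(-6) = -3)
p(E) = -2*E² (p(E) = -2*E*E = -2*E²)
p(R(F))*244 = -2*(-3)²*244 = -2*9*244 = -18*244 = -4392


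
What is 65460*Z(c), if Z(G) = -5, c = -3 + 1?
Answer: -327300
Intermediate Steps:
c = -2
65460*Z(c) = 65460*(-5) = -327300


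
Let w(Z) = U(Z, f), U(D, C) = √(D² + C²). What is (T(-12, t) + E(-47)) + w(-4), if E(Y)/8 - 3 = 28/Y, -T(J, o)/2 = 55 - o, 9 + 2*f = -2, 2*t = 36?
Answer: -2574/47 + √185/2 ≈ -47.965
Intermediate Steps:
t = 18 (t = (½)*36 = 18)
f = -11/2 (f = -9/2 + (½)*(-2) = -9/2 - 1 = -11/2 ≈ -5.5000)
U(D, C) = √(C² + D²)
T(J, o) = -110 + 2*o (T(J, o) = -2*(55 - o) = -110 + 2*o)
w(Z) = √(121/4 + Z²) (w(Z) = √((-11/2)² + Z²) = √(121/4 + Z²))
E(Y) = 24 + 224/Y (E(Y) = 24 + 8*(28/Y) = 24 + 224/Y)
(T(-12, t) + E(-47)) + w(-4) = ((-110 + 2*18) + (24 + 224/(-47))) + √(121 + 4*(-4)²)/2 = ((-110 + 36) + (24 + 224*(-1/47))) + √(121 + 4*16)/2 = (-74 + (24 - 224/47)) + √(121 + 64)/2 = (-74 + 904/47) + √185/2 = -2574/47 + √185/2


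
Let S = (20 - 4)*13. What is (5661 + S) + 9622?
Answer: 15491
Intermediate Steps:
S = 208 (S = 16*13 = 208)
(5661 + S) + 9622 = (5661 + 208) + 9622 = 5869 + 9622 = 15491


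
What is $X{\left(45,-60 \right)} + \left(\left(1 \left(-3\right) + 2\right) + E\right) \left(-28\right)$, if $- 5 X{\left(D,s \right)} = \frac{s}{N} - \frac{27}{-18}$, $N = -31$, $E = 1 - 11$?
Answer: $\frac{95267}{310} \approx 307.31$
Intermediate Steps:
$E = -10$ ($E = 1 - 11 = -10$)
$X{\left(D,s \right)} = - \frac{3}{10} + \frac{s}{155}$ ($X{\left(D,s \right)} = - \frac{\frac{s}{-31} - \frac{27}{-18}}{5} = - \frac{s \left(- \frac{1}{31}\right) - - \frac{3}{2}}{5} = - \frac{- \frac{s}{31} + \frac{3}{2}}{5} = - \frac{\frac{3}{2} - \frac{s}{31}}{5} = - \frac{3}{10} + \frac{s}{155}$)
$X{\left(45,-60 \right)} + \left(\left(1 \left(-3\right) + 2\right) + E\right) \left(-28\right) = \left(- \frac{3}{10} + \frac{1}{155} \left(-60\right)\right) + \left(\left(1 \left(-3\right) + 2\right) - 10\right) \left(-28\right) = \left(- \frac{3}{10} - \frac{12}{31}\right) + \left(\left(-3 + 2\right) - 10\right) \left(-28\right) = - \frac{213}{310} + \left(-1 - 10\right) \left(-28\right) = - \frac{213}{310} - -308 = - \frac{213}{310} + 308 = \frac{95267}{310}$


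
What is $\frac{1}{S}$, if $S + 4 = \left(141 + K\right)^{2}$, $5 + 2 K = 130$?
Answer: $\frac{4}{165633} \approx 2.415 \cdot 10^{-5}$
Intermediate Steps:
$K = \frac{125}{2}$ ($K = - \frac{5}{2} + \frac{1}{2} \cdot 130 = - \frac{5}{2} + 65 = \frac{125}{2} \approx 62.5$)
$S = \frac{165633}{4}$ ($S = -4 + \left(141 + \frac{125}{2}\right)^{2} = -4 + \left(\frac{407}{2}\right)^{2} = -4 + \frac{165649}{4} = \frac{165633}{4} \approx 41408.0$)
$\frac{1}{S} = \frac{1}{\frac{165633}{4}} = \frac{4}{165633}$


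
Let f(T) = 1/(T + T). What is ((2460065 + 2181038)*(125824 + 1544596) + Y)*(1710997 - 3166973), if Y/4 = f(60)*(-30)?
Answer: -11287586831674545784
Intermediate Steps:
f(T) = 1/(2*T)
Y = -1 (Y = 4*(((½)/60)*(-30)) = 4*(((½)*(1/60))*(-30)) = 4*((1/120)*(-30)) = 4*(-¼) = -1)
((2460065 + 2181038)*(125824 + 1544596) + Y)*(1710997 - 3166973) = ((2460065 + 2181038)*(125824 + 1544596) - 1)*(1710997 - 3166973) = (4641103*1670420 - 1)*(-1455976) = (7752591273260 - 1)*(-1455976) = 7752591273259*(-1455976) = -11287586831674545784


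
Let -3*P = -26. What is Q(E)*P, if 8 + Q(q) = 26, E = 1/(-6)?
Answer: 156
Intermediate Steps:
E = -1/6 ≈ -0.16667
Q(q) = 18 (Q(q) = -8 + 26 = 18)
P = 26/3 (P = -1/3*(-26) = 26/3 ≈ 8.6667)
Q(E)*P = 18*(26/3) = 156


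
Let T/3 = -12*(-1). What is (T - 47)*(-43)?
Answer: 473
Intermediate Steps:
T = 36 (T = 3*(-12*(-1)) = 3*12 = 36)
(T - 47)*(-43) = (36 - 47)*(-43) = -11*(-43) = 473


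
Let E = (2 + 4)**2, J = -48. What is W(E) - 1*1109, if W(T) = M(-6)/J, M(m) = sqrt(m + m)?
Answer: -1109 - I*sqrt(3)/24 ≈ -1109.0 - 0.072169*I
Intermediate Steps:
M(m) = sqrt(2)*sqrt(m) (M(m) = sqrt(2*m) = sqrt(2)*sqrt(m))
E = 36 (E = 6**2 = 36)
W(T) = -I*sqrt(3)/24 (W(T) = (sqrt(2)*sqrt(-6))/(-48) = (sqrt(2)*(I*sqrt(6)))*(-1/48) = (2*I*sqrt(3))*(-1/48) = -I*sqrt(3)/24)
W(E) - 1*1109 = -I*sqrt(3)/24 - 1*1109 = -I*sqrt(3)/24 - 1109 = -1109 - I*sqrt(3)/24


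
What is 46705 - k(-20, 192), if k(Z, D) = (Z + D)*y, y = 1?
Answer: 46533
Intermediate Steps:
k(Z, D) = D + Z (k(Z, D) = (Z + D)*1 = (D + Z)*1 = D + Z)
46705 - k(-20, 192) = 46705 - (192 - 20) = 46705 - 1*172 = 46705 - 172 = 46533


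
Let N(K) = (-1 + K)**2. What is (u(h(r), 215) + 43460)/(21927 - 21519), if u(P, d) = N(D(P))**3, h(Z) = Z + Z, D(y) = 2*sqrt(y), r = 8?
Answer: 3159/8 ≈ 394.88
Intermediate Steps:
h(Z) = 2*Z
u(P, d) = (-1 + 2*sqrt(P))**6 (u(P, d) = ((-1 + 2*sqrt(P))**2)**3 = (-1 + 2*sqrt(P))**6)
(u(h(r), 215) + 43460)/(21927 - 21519) = ((-1 + 2*sqrt(2*8))**6 + 43460)/(21927 - 21519) = ((-1 + 2*sqrt(16))**6 + 43460)/408 = ((-1 + 2*4)**6 + 43460)*(1/408) = ((-1 + 8)**6 + 43460)*(1/408) = (7**6 + 43460)*(1/408) = (117649 + 43460)*(1/408) = 161109*(1/408) = 3159/8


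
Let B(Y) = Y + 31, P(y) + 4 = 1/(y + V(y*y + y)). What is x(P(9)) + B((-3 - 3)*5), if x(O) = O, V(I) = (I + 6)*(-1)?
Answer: -262/87 ≈ -3.0115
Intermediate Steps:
V(I) = -6 - I (V(I) = (6 + I)*(-1) = -6 - I)
P(y) = -4 + 1/(-6 - y²) (P(y) = -4 + 1/(y + (-6 - (y*y + y))) = -4 + 1/(y + (-6 - (y² + y))) = -4 + 1/(y + (-6 - (y + y²))) = -4 + 1/(y + (-6 + (-y - y²))) = -4 + 1/(y + (-6 - y - y²)) = -4 + 1/(-6 - y²))
B(Y) = 31 + Y
x(P(9)) + B((-3 - 3)*5) = (-25 - 4*9²)/(6 + 9²) + (31 + (-3 - 3)*5) = (-25 - 4*81)/(6 + 81) + (31 - 6*5) = (-25 - 324)/87 + (31 - 30) = (1/87)*(-349) + 1 = -349/87 + 1 = -262/87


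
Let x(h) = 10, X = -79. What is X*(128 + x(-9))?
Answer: -10902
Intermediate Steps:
X*(128 + x(-9)) = -79*(128 + 10) = -79*138 = -10902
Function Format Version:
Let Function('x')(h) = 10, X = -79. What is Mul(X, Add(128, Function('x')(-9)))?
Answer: -10902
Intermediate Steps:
Mul(X, Add(128, Function('x')(-9))) = Mul(-79, Add(128, 10)) = Mul(-79, 138) = -10902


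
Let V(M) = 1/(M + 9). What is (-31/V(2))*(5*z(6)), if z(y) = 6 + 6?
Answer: -20460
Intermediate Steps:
z(y) = 12
V(M) = 1/(9 + M)
(-31/V(2))*(5*z(6)) = (-31/(1/(9 + 2)))*(5*12) = -31/(1/11)*60 = -31/1/11*60 = -31*11*60 = -341*60 = -20460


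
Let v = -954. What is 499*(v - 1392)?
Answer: -1170654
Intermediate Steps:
499*(v - 1392) = 499*(-954 - 1392) = 499*(-2346) = -1170654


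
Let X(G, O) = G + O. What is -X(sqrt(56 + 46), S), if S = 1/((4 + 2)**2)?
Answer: -1/36 - sqrt(102) ≈ -10.127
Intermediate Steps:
S = 1/36 (S = 1/(6**2) = 1/36 ≈ 0.027778)
-X(sqrt(56 + 46), S) = -(sqrt(56 + 46) + 1/36) = -(sqrt(102) + 1/36) = -(1/36 + sqrt(102)) = -1/36 - sqrt(102)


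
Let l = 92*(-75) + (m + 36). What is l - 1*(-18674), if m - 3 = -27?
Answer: 11786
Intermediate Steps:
m = -24 (m = 3 - 27 = -24)
l = -6888 (l = 92*(-75) + (-24 + 36) = -6900 + 12 = -6888)
l - 1*(-18674) = -6888 - 1*(-18674) = -6888 + 18674 = 11786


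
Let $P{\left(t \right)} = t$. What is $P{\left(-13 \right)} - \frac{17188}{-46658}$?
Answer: $- \frac{294683}{23329} \approx -12.632$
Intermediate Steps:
$P{\left(-13 \right)} - \frac{17188}{-46658} = -13 - \frac{17188}{-46658} = -13 - 17188 \left(- \frac{1}{46658}\right) = -13 - - \frac{8594}{23329} = -13 + \frac{8594}{23329} = - \frac{294683}{23329}$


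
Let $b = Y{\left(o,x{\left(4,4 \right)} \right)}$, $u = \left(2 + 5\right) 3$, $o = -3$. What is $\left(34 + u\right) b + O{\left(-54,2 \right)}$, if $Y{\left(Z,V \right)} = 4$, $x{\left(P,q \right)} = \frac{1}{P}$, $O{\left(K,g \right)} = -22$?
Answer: $198$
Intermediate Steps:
$u = 21$ ($u = 7 \cdot 3 = 21$)
$b = 4$
$\left(34 + u\right) b + O{\left(-54,2 \right)} = \left(34 + 21\right) 4 - 22 = 55 \cdot 4 - 22 = 220 - 22 = 198$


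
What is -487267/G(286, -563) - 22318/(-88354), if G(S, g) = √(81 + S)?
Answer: 11159/44177 - 487267*√367/367 ≈ -25435.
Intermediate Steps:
-487267/G(286, -563) - 22318/(-88354) = -487267/√(81 + 286) - 22318/(-88354) = -487267*√367/367 - 22318*(-1/88354) = -487267*√367/367 + 11159/44177 = 11159/44177 - 487267*√367/367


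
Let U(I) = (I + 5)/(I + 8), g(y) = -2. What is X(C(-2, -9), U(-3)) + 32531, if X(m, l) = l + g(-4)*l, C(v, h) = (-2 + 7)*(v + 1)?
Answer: 162653/5 ≈ 32531.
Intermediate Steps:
U(I) = (5 + I)/(8 + I)
C(v, h) = 5 + 5*v (C(v, h) = 5*(1 + v) = 5 + 5*v)
X(m, l) = -l (X(m, l) = l - 2*l = -l)
X(C(-2, -9), U(-3)) + 32531 = -(5 - 3)/(8 - 3) + 32531 = -2/5 + 32531 = -1*⅖ + 32531 = -⅖ + 32531 = 162653/5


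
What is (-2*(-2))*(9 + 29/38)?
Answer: 742/19 ≈ 39.053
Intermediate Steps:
(-2*(-2))*(9 + 29/38) = 4*(9 + 29*(1/38)) = 4*(9 + 29/38) = 4*(371/38) = 742/19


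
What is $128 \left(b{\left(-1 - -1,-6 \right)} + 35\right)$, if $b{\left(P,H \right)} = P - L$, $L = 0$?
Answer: $4480$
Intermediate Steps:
$b{\left(P,H \right)} = P$ ($b{\left(P,H \right)} = P - 0 = P + 0 = P$)
$128 \left(b{\left(-1 - -1,-6 \right)} + 35\right) = 128 \left(\left(-1 - -1\right) + 35\right) = 128 \left(\left(-1 + 1\right) + 35\right) = 128 \left(0 + 35\right) = 128 \cdot 35 = 4480$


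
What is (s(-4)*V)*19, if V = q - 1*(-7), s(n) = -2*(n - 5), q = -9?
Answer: -684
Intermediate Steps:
s(n) = 10 - 2*n (s(n) = -2*(-5 + n) = 10 - 2*n)
V = -2 (V = -9 - 1*(-7) = -9 + 7 = -2)
(s(-4)*V)*19 = ((10 - 2*(-4))*(-2))*19 = ((10 + 8)*(-2))*19 = (18*(-2))*19 = -36*19 = -684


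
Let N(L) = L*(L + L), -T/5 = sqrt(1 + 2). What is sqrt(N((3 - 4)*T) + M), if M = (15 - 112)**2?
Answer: 11*sqrt(79) ≈ 97.770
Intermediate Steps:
T = -5*sqrt(3) (T = -5*sqrt(1 + 2) = -5*sqrt(3) ≈ -8.6602)
M = 9409 (M = (-97)**2 = 9409)
N(L) = 2*L**2 (N(L) = L*(2*L) = 2*L**2)
sqrt(N((3 - 4)*T) + M) = sqrt(2*((3 - 4)*(-5*sqrt(3)))**2 + 9409) = sqrt(2*(-(-5)*sqrt(3))**2 + 9409) = sqrt(2*(5*sqrt(3))**2 + 9409) = sqrt(2*75 + 9409) = sqrt(150 + 9409) = sqrt(9559) = 11*sqrt(79)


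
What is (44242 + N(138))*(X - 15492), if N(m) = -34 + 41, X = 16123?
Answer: 27921119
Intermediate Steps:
N(m) = 7
(44242 + N(138))*(X - 15492) = (44242 + 7)*(16123 - 15492) = 44249*631 = 27921119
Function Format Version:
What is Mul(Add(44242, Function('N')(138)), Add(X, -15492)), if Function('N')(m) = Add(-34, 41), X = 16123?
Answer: 27921119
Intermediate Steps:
Function('N')(m) = 7
Mul(Add(44242, Function('N')(138)), Add(X, -15492)) = Mul(Add(44242, 7), Add(16123, -15492)) = Mul(44249, 631) = 27921119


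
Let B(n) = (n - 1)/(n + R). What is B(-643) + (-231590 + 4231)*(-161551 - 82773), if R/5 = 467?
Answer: 23497337113507/423 ≈ 5.5549e+10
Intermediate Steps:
R = 2335 (R = 5*467 = 2335)
B(n) = (-1 + n)/(2335 + n) (B(n) = (n - 1)/(n + 2335) = (-1 + n)/(2335 + n))
B(-643) + (-231590 + 4231)*(-161551 - 82773) = (-1 - 643)/(2335 - 643) + (-231590 + 4231)*(-161551 - 82773) = -644/1692 - 227359*(-244324) = (1/1692)*(-644) + 55549260316 = -161/423 + 55549260316 = 23497337113507/423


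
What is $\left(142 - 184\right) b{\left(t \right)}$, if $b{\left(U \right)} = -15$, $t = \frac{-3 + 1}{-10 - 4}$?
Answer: $630$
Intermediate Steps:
$t = \frac{1}{7}$ ($t = - \frac{2}{-14} = \left(-2\right) \left(- \frac{1}{14}\right) = \frac{1}{7} \approx 0.14286$)
$\left(142 - 184\right) b{\left(t \right)} = \left(142 - 184\right) \left(-15\right) = \left(-42\right) \left(-15\right) = 630$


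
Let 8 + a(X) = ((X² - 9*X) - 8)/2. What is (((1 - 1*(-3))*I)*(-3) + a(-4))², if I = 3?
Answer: 484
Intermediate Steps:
a(X) = -12 + X²/2 - 9*X/2 (a(X) = -8 + ((X² - 9*X) - 8)/2 = -8 + (-8 + X² - 9*X)*(½) = -8 + (-4 + X²/2 - 9*X/2) = -12 + X²/2 - 9*X/2)
(((1 - 1*(-3))*I)*(-3) + a(-4))² = (((1 - 1*(-3))*3)*(-3) + (-12 + (½)*(-4)² - 9/2*(-4)))² = (((1 + 3)*3)*(-3) + (-12 + (½)*16 + 18))² = ((4*3)*(-3) + (-12 + 8 + 18))² = (12*(-3) + 14)² = (-36 + 14)² = (-22)² = 484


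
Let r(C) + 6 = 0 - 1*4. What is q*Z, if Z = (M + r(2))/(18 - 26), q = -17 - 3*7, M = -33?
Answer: -817/4 ≈ -204.25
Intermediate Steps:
r(C) = -10 (r(C) = -6 + (0 - 1*4) = -6 + (0 - 4) = -6 - 4 = -10)
q = -38 (q = -17 - 21 = -38)
Z = 43/8 (Z = (-33 - 10)/(18 - 26) = -43/(-8) = -43*(-⅛) = 43/8 ≈ 5.3750)
q*Z = -38*43/8 = -817/4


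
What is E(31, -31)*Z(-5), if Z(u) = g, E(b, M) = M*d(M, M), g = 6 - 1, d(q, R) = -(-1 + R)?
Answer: -4960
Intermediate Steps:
d(q, R) = 1 - R
g = 5
E(b, M) = M*(1 - M)
Z(u) = 5
E(31, -31)*Z(-5) = -31*(1 - 1*(-31))*5 = -31*(1 + 31)*5 = -31*32*5 = -992*5 = -4960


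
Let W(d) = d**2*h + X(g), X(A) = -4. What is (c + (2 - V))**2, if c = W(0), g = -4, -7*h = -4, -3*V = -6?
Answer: 16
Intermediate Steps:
V = 2 (V = -1/3*(-6) = 2)
h = 4/7 (h = -1/7*(-4) = 4/7 ≈ 0.57143)
W(d) = -4 + 4*d**2/7 (W(d) = d**2*(4/7) - 4 = 4*d**2/7 - 4 = -4 + 4*d**2/7)
c = -4 (c = -4 + (4/7)*0**2 = -4 + (4/7)*0 = -4 + 0 = -4)
(c + (2 - V))**2 = (-4 + (2 - 1*2))**2 = (-4 + (2 - 2))**2 = (-4 + 0)**2 = (-4)**2 = 16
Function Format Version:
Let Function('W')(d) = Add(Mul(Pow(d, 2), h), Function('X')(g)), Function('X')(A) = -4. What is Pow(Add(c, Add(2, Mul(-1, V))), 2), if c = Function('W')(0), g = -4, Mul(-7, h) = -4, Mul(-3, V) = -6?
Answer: 16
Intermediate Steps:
V = 2 (V = Mul(Rational(-1, 3), -6) = 2)
h = Rational(4, 7) (h = Mul(Rational(-1, 7), -4) = Rational(4, 7) ≈ 0.57143)
Function('W')(d) = Add(-4, Mul(Rational(4, 7), Pow(d, 2))) (Function('W')(d) = Add(Mul(Pow(d, 2), Rational(4, 7)), -4) = Add(Mul(Rational(4, 7), Pow(d, 2)), -4) = Add(-4, Mul(Rational(4, 7), Pow(d, 2))))
c = -4 (c = Add(-4, Mul(Rational(4, 7), Pow(0, 2))) = Add(-4, Mul(Rational(4, 7), 0)) = Add(-4, 0) = -4)
Pow(Add(c, Add(2, Mul(-1, V))), 2) = Pow(Add(-4, Add(2, Mul(-1, 2))), 2) = Pow(Add(-4, Add(2, -2)), 2) = Pow(Add(-4, 0), 2) = Pow(-4, 2) = 16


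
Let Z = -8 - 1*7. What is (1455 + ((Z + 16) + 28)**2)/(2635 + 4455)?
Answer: 1148/3545 ≈ 0.32384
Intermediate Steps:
Z = -15 (Z = -8 - 7 = -15)
(1455 + ((Z + 16) + 28)**2)/(2635 + 4455) = (1455 + ((-15 + 16) + 28)**2)/(2635 + 4455) = (1455 + (1 + 28)**2)/7090 = (1455 + 29**2)*(1/7090) = (1455 + 841)*(1/7090) = 2296*(1/7090) = 1148/3545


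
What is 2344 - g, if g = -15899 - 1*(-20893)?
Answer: -2650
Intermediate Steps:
g = 4994 (g = -15899 + 20893 = 4994)
2344 - g = 2344 - 1*4994 = 2344 - 4994 = -2650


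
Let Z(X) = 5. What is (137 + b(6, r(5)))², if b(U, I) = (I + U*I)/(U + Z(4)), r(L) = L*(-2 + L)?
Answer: 2598544/121 ≈ 21476.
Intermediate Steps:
b(U, I) = (I + I*U)/(5 + U) (b(U, I) = (I + U*I)/(U + 5) = (I + I*U)/(5 + U))
(137 + b(6, r(5)))² = (137 + (5*(-2 + 5))*(1 + 6)/(5 + 6))² = (137 + (5*3)*7/11)² = (137 + 15*(1/11)*7)² = (137 + 105/11)² = (1612/11)² = 2598544/121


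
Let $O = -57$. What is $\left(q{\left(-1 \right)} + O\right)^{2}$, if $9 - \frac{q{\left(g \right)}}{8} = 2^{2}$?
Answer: $289$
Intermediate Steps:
$q{\left(g \right)} = 40$ ($q{\left(g \right)} = 72 - 8 \cdot 2^{2} = 72 - 32 = 40$)
$\left(q{\left(-1 \right)} + O\right)^{2} = \left(40 - 57\right)^{2} = \left(-17\right)^{2} = 289$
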